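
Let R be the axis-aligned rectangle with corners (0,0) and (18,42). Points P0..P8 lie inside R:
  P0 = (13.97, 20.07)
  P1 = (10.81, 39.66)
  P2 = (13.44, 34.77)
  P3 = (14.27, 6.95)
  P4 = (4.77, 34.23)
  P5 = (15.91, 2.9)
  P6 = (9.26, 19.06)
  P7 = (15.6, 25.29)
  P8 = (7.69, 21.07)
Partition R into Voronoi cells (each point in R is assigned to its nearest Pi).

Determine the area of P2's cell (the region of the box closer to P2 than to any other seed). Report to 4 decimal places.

Area of P2's cell: 71.7375

1. box [0,18]×[0,42]: [(0, 0) (18, 0) (18, 42) (0, 42)]
2. ⊥bis P2·P0 via (13.705,27.42): [(0, 26.9259) (18, 27.5749) (18, 42) (0, 42)]  |A|=265.4934
3. ⊥bis P2·P1 via (12.125,37.215): [(0, 30.6938) (0, 26.9259) (18, 27.5749) (18, 40.3748)]  |A|=149.1104
4. ⊥bis P2·P3 via (13.855,20.86): [(0, 30.6938) (0, 26.9259) (18, 27.5749) (18, 40.3748)]  |A|=149.1104
5. ⊥bis P2·P4 via (9.105,34.5): [(9.0393, 35.5554) (9.5553, 27.2704) (18, 27.5749) (18, 40.3748)]  |A|=92.4091
6. ⊥bis P2·P5 via (14.675,18.835): [(9.0393, 35.5554) (9.5553, 27.2704) (18, 27.5749) (18, 40.3748)]  |A|=92.4091
7. ⊥bis P2·P6 via (11.35,26.915): [(9.0393, 35.5554) (9.5476, 27.3946) (9.9596, 27.285) (18, 27.5749) (18, 40.3748)]  |A|=92.3839
8. ⊥bis P2·P7 via (14.52,30.03): [(9.0393, 35.5554) (9.4553, 28.876) (18, 30.8229) (18, 40.3748)]  |A|=71.7375
9. ⊥bis P2·P8 via (10.565,27.92): [(9.0393, 35.5554) (9.4553, 28.876) (18, 30.8229) (18, 40.3748)]  |A|=71.7375
10. canonical 4-gon: [(9.0393, 35.5554) (9.4553, 28.876) (18, 30.8229) (18, 40.3748)]
11. shoelace: 71.7375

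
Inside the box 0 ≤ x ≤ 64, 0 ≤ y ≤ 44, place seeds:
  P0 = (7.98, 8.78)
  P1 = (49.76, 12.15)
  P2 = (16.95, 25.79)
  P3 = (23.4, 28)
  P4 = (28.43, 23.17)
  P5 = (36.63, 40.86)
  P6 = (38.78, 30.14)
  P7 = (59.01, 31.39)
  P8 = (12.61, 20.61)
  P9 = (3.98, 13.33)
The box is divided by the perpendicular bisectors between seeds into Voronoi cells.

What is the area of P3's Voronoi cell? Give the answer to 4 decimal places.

Area of P3's cell: 190.9863

1. box [0,64]×[0,44]: [(0, 0) (64, 0) (64, 44) (0, 44)]
2. ⊥bis P3·P0 via (15.69,18.39): [(0, 30.9779) (38.6119, 0) (64, 0) (64, 44) (0, 44)]  |A|=2217.9417
3. ⊥bis P3·P1 via (36.58,20.075): [(0, 30.9779) (29.0985, 7.6325) (50.9659, 44) (0, 44)]  |A|=1116.211
4. ⊥bis P3·P2 via (20.175,26.895): [(25.8942, 10.2033) (29.0985, 7.6325) (50.9659, 44) (14.3142, 44)]  |A|=705.7264
5. ⊥bis P3·P4 via (25.915,25.585): [(22.0153, 21.5239) (43.5978, 44) (14.3142, 44)]  |A|=329.0908
6. ⊥bis P3·P5 via (30.015,34.43): [(22.0153, 21.5239) (32.2251, 32.1563) (20.7126, 44) (14.3142, 44)]  |A|=193.5689
7. ⊥bis P3·P6 via (31.09,29.07): [(22.0153, 21.5239) (30.8586, 30.7333) (30.3992, 34.0348) (20.7126, 44) (14.3142, 44)]  |A|=190.9863
8. ⊥bis P3·P7 via (41.205,29.695): [(22.0153, 21.5239) (30.8586, 30.7333) (30.3992, 34.0348) (20.7126, 44) (14.3142, 44)]  |A|=190.9863
9. ⊥bis P3·P8 via (18.005,24.305): [(22.0153, 21.5239) (30.8586, 30.7333) (30.3992, 34.0348) (20.7126, 44) (14.3142, 44)]  |A|=190.9863
10. ⊥bis P3·P9 via (13.69,20.665): [(22.0153, 21.5239) (30.8586, 30.7333) (30.3992, 34.0348) (20.7126, 44) (14.3142, 44)]  |A|=190.9863
11. canonical 5-gon: [(22.0153, 21.5239) (30.8586, 30.7333) (30.3992, 34.0348) (20.7126, 44) (14.3142, 44)]
12. shoelace: 190.9863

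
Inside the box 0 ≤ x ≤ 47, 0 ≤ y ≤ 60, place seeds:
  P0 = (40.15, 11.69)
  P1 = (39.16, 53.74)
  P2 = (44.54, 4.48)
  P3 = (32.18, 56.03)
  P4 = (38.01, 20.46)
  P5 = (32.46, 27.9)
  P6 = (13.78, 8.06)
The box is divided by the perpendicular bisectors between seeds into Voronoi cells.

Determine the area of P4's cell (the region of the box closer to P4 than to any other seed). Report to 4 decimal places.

Area of P4's cell: 204.8695

1. box [0,47]×[0,60]: [(0, 0) (47, 0) (47, 60) (0, 60)]
2. ⊥bis P4·P0 via (39.08,16.075): [(0, 6.5389) (47, 18.0076) (47, 60) (0, 60)]  |A|=2243.1565
3. ⊥bis P4·P1 via (38.585,37.1): [(0, 38.4333) (0, 6.5389) (47, 18.0076) (47, 36.8092)]  |A|=1191.356
4. ⊥bis P4·P2 via (41.275,12.47): [(0, 38.4333) (0, 6.5389) (47, 18.0076) (47, 36.8092)]  |A|=1191.356
5. ⊥bis P4·P3 via (35.095,38.245): [(29.9332, 37.399) (0, 32.4929) (0, 6.5389) (47, 18.0076) (47, 36.8092)]  |A|=1102.4475
6. ⊥bis P4·P5 via (35.235,24.18): [(17.2189, 10.7406) (47, 18.0076) (47, 32.9563)]  |A|=222.5944
7. ⊥bis P4·P6 via (25.895,14.26): [(24.8014, 16.3969) (26.533, 13.0134) (47, 18.0076) (47, 32.9563)]  |A|=204.8695
8. canonical 4-gon: [(24.8014, 16.3969) (26.533, 13.0134) (47, 18.0076) (47, 32.9563)]
9. shoelace: 204.8695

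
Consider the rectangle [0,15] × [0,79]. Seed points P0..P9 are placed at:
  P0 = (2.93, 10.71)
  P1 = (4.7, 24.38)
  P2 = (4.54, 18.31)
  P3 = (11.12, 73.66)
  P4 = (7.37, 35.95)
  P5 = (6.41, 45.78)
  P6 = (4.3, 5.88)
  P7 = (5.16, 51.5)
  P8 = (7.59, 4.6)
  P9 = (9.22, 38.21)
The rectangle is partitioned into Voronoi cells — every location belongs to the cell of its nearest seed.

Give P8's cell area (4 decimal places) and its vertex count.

Area of P8's cell: 105.7769 (5 vertices)

1. box [0,15]×[0,79]: [(0, 0) (15, 0) (15, 79) (0, 79)]
2. ⊥bis P8·P0 via (5.26,7.655): [(0, 3.6433) (0, 0) (15, 0) (15, 15.0835)]  |A|=140.4512
3. ⊥bis P8·P1 via (6.145,14.49): [(0, 3.6433) (0, 0) (15, 0) (15, 15.0835)]  |A|=140.4512
4. ⊥bis P8·P2 via (6.065,11.455): [(11.9627, 12.767) (0, 3.6433) (0, 0) (15, 0) (15, 13.4427)]  |A|=137.9593
5. ⊥bis P8·P3 via (9.355,39.13): [(11.9627, 12.767) (0, 3.6433) (0, 0) (15, 0) (15, 13.4427)]  |A|=137.9593
6. ⊥bis P8·P4 via (7.48,20.275): [(11.9627, 12.767) (0, 3.6433) (0, 0) (15, 0) (15, 13.4427)]  |A|=137.9593
7. ⊥bis P8·P5 via (7,25.19): [(11.9627, 12.767) (0, 3.6433) (0, 0) (15, 0) (15, 13.4427)]  |A|=137.9593
8. ⊥bis P8·P6 via (5.945,5.24): [(11.9627, 12.767) (7.57, 9.4168) (3.9063, 0) (15, 0) (15, 13.4427)]  |A|=105.7769
9. ⊥bis P8·P7 via (6.375,28.05): [(11.9627, 12.767) (7.57, 9.4168) (3.9063, 0) (15, 0) (15, 13.4427)]  |A|=105.7769
10. ⊥bis P8·P9 via (8.405,21.405): [(11.9627, 12.767) (7.57, 9.4168) (3.9063, 0) (15, 0) (15, 13.4427)]  |A|=105.7769
11. canonical 5-gon: [(11.9627, 12.767) (7.57, 9.4168) (3.9063, 0) (15, 0) (15, 13.4427)]
12. shoelace: 105.7769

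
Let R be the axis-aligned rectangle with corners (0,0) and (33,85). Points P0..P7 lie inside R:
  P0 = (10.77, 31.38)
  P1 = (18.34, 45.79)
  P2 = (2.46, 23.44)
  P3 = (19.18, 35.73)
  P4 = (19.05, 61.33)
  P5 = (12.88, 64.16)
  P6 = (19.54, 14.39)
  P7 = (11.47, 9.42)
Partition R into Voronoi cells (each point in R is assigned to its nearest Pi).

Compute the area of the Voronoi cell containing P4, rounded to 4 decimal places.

Area of P4's cell: 444.9378

1. box [0,33]×[0,85]: [(0, 0) (33, 0) (33, 85) (0, 85)]
2. ⊥bis P4·P0 via (14.91,46.355): [(0, 50.477) (33, 41.3538) (33, 85) (0, 85)]  |A|=1289.7909
3. ⊥bis P4·P1 via (18.695,53.56): [(0, 54.4141) (33, 52.9064) (33, 85) (0, 85)]  |A|=1034.2106
4. ⊥bis P4·P2 via (10.755,42.385): [(0, 54.4141) (33, 52.9064) (33, 85) (0, 85)]  |A|=1034.2106
5. ⊥bis P4·P3 via (19.115,48.53): [(0, 54.4141) (33, 52.9064) (33, 85) (0, 85)]  |A|=1034.2106
6. ⊥bis P4·P5 via (15.965,62.745): [(11.8946, 53.8707) (33, 52.9064) (33, 85) (26.1727, 85)]  |A|=444.9378
7. ⊥bis P4·P6 via (19.295,37.86): [(11.8946, 53.8707) (33, 52.9064) (33, 85) (26.1727, 85)]  |A|=444.9378
8. ⊥bis P4·P7 via (15.26,35.375): [(11.8946, 53.8707) (33, 52.9064) (33, 85) (26.1727, 85)]  |A|=444.9378
9. canonical 4-gon: [(11.8946, 53.8707) (33, 52.9064) (33, 85) (26.1727, 85)]
10. shoelace: 444.9378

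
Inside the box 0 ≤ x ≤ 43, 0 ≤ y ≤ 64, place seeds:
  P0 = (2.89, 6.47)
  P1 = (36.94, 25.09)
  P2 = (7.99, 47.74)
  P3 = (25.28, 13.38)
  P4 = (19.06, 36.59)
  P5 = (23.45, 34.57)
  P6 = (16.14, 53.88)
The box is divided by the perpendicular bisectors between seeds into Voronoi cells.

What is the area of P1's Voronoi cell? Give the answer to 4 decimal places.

1. box [0,43]×[0,64]: [(0, 0) (43, 0) (43, 64) (0, 64)]
2. ⊥bis P1·P0 via (19.915,15.78): [(0, 52.1981) (28.5442, 0) (43, 0) (43, 64) (0, 64)]  |A|=2007.0234
3. ⊥bis P1·P2 via (22.465,36.415): [(14.3222, 26.0074) (28.5442, 0) (43, 0) (43, 62.6617)]  |A|=1086.4778
4. ⊥bis P1·P3 via (31.11,19.235): [(18.6953, 31.5967) (43, 7.3958) (43, 62.6617)]  |A|=671.6122
5. ⊥bis P1·P4 via (28,30.84): [(24.6641, 25.6534) (43, 7.3958) (43, 54.1617)]  |A|=428.7483
6. ⊥bis P1·P5 via (30.195,29.83): [(26.1913, 24.1327) (43, 7.3958) (43, 48.0515)]  |A|=341.6851
7. ⊥bis P1·P6 via (26.54,39.485): [(26.1913, 24.1327) (43, 7.3958) (43, 48.0515)]  |A|=341.6851
8. canonical 3-gon: [(26.1913, 24.1327) (43, 7.3958) (43, 48.0515)]
9. shoelace: 341.6851

Area of P1's cell: 341.6851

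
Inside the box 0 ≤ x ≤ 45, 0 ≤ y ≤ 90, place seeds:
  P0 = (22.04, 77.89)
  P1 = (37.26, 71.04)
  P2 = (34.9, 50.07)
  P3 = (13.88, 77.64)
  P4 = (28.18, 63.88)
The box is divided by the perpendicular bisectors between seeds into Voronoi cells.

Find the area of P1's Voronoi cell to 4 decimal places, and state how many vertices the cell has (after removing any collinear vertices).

Area of P1's cell: 357.2952 (5 vertices)

1. box [0,45]×[0,90]: [(0, 0) (45, 0) (45, 90) (0, 90)]
2. ⊥bis P1·P0 via (29.65,74.465): [(0, 8.5857) (0, 0) (45, 0) (45, 90) (36.6418, 90)]  |A|=2558.4185
3. ⊥bis P1·P2 via (36.08,60.555): [(24.0014, 61.9143) (45, 59.5511) (45, 90) (36.6418, 90)]  |A|=437.0653
4. ⊥bis P1·P3 via (25.57,74.34): [(24.0014, 61.9143) (45, 59.5511) (45, 90) (36.6418, 90)]  |A|=437.0653
5. ⊥bis P1·P4 via (32.72,67.46): [(28.7584, 72.4839) (38.368, 60.2975) (45, 59.5511) (45, 90) (36.6418, 90)]  |A|=357.2952
6. canonical 5-gon: [(28.7584, 72.4839) (38.368, 60.2975) (45, 59.5511) (45, 90) (36.6418, 90)]
7. shoelace: 357.2952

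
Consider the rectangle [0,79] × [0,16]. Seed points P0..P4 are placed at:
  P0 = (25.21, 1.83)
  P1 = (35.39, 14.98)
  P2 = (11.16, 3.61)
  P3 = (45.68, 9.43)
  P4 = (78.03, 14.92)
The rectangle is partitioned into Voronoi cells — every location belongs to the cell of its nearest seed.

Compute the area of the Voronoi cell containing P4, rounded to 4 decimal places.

1. box [0,79]×[0,16]: [(0, 0) (79, 0) (79, 16) (0, 16)]
2. ⊥bis P4·P0 via (51.62,8.375): [(53.6955, 0) (79, 0) (79, 16) (49.7304, 16)]  |A|=436.5931
3. ⊥bis P4·P1 via (56.71,14.95): [(56.689, 0) (79, 0) (79, 16) (56.7115, 16)]  |A|=356.7965
4. ⊥bis P4·P2 via (44.595,9.265): [(56.689, 0) (79, 0) (79, 16) (56.7115, 16)]  |A|=356.7965
5. ⊥bis P4·P3 via (61.855,12.175): [(63.9212, 0) (79, 0) (79, 16) (61.2059, 16)]  |A|=262.9836
6. canonical 4-gon: [(63.9212, 0) (79, 0) (79, 16) (61.2059, 16)]
7. shoelace: 262.9836

Area of P4's cell: 262.9836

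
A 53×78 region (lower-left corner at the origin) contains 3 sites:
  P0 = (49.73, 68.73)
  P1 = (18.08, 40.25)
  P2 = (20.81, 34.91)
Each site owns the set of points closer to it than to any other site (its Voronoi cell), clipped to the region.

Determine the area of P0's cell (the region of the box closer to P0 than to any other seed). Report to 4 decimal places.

1. box [0,53]×[0,78]: [(0, 0) (53, 0) (53, 78) (0, 78)]
2. ⊥bis P0·P1 via (33.905,54.49): [(53, 33.2696) (53, 78) (12.7497, 78)]  |A|=900.2055
3. ⊥bis P0·P2 via (35.27,51.82): [(39.7708, 47.9713) (53, 36.6588) (53, 78) (12.7497, 78)]  |A|=877.7874
4. canonical 4-gon: [(39.7708, 47.9713) (53, 36.6588) (53, 78) (12.7497, 78)]
5. shoelace: 877.7874

Area of P0's cell: 877.7874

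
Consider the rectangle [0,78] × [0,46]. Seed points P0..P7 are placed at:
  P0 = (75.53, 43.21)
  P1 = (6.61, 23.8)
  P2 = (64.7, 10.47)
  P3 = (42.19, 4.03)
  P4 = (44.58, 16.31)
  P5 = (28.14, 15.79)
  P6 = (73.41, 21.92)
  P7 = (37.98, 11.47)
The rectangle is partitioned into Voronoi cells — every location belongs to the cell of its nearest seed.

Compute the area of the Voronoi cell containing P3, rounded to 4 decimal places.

1. box [0,78]×[0,46]: [(0, 0) (78, 0) (78, 46) (0, 46)]
2. ⊥bis P3·P0 via (58.86,23.62): [(0, 0) (78, 0) (78, 7.3329) (32.5598, 46) (0, 46)]  |A|=2709.4803
3. ⊥bis P3·P1 via (24.4,13.915): [(16.6681, 0) (78, 0) (78, 7.3329) (39.1242, 40.4141)]  |A|=1381.8719
4. ⊥bis P3·P2 via (53.445,7.25): [(16.6681, 0) (55.5192, 0) (45.5121, 34.9784) (39.1242, 40.4141)]  |A|=869.5851
5. ⊥bis P3·P4 via (43.385,10.17): [(24.3749, 13.8698) (16.6681, 0) (55.5192, 0) (53.1535, 8.2688)]  |A|=381.7862
6. ⊥bis P3·P5 via (35.165,9.91): [(36.5036, 11.5093) (26.8702, 0) (55.5192, 0) (53.1535, 8.2688)]  |A|=229.869
7. ⊥bis P3·P6 via (57.8,12.975): [(36.5036, 11.5093) (26.8702, 0) (55.5192, 0) (53.1535, 8.2688)]  |A|=229.869
8. ⊥bis P3·P7 via (40.085,7.75): [(44.1117, 10.0286) (27.3032, 0.5173) (26.8702, 0) (55.5192, 0) (53.1535, 8.2688)]  |A|=181.2432
9. canonical 5-gon: [(44.1117, 10.0286) (27.3032, 0.5173) (26.8702, 0) (55.5192, 0) (53.1535, 8.2688)]
10. shoelace: 181.2432

Area of P3's cell: 181.2432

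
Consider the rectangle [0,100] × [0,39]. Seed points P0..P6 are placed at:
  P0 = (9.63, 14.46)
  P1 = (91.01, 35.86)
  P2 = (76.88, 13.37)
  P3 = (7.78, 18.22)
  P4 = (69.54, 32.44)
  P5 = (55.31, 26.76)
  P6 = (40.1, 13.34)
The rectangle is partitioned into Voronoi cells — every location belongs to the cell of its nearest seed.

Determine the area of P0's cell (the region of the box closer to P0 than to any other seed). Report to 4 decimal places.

Area of P0's cell: 450.3668

1. box [0,100]×[0,39]: [(0, 0) (100, 0) (100, 39) (0, 39)]
2. ⊥bis P0·P1 via (50.32,25.16): [(0, 0) (56.9362, 0) (46.6806, 39) (0, 39)]  |A|=2020.5266
3. ⊥bis P0·P2 via (43.255,13.915): [(0, 0) (43.0295, 0) (43.6616, 39) (0, 39)]  |A|=1690.4754
4. ⊥bis P0·P3 via (8.705,16.34): [(0, 12.057) (0, 0) (43.0295, 0) (43.5724, 33.4955)]  |A|=983.3214
5. ⊥bis P0·P4 via (39.585,23.45): [(37.4711, 30.4935) (0, 12.057) (0, 0) (43.0295, 0) (43.2136, 11.3594)]  |A|=916.3312
6. ⊥bis P0·P5 via (32.47,20.61): [(30.7051, 27.1645) (0, 12.057) (0, 0) (38.0195, 0)]  |A|=701.4963
7. ⊥bis P0·P6 via (24.865,13.9): [(25.254, 24.4825) (0, 12.057) (0, 0) (24.3541, 0)]  |A|=450.3668
8. canonical 4-gon: [(25.254, 24.4825) (0, 12.057) (0, 0) (24.3541, 0)]
9. shoelace: 450.3668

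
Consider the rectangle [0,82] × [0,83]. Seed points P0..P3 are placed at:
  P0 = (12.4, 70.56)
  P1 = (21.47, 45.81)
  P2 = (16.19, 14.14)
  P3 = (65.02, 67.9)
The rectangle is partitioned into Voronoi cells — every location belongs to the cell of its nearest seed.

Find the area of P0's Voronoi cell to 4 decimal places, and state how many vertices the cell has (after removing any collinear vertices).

1. box [0,82]×[0,83]: [(0, 0) (82, 0) (82, 83) (0, 83)]
2. ⊥bis P0·P1 via (16.935,58.185): [(0, 51.9789) (82, 82.029) (82, 83) (0, 83)]  |A|=1311.6743
3. ⊥bis P0·P2 via (14.295,42.35): [(0, 51.9789) (82, 82.029) (82, 83) (0, 83)]  |A|=1311.6743
4. ⊥bis P0·P3 via (38.71,69.23): [(0, 51.9789) (38.5521, 66.1069) (39.4061, 83) (0, 83)]  |A|=930.8095
5. canonical 4-gon: [(0, 51.9789) (38.5521, 66.1069) (39.4061, 83) (0, 83)]
6. shoelace: 930.8095

Area of P0's cell: 930.8095 (4 vertices)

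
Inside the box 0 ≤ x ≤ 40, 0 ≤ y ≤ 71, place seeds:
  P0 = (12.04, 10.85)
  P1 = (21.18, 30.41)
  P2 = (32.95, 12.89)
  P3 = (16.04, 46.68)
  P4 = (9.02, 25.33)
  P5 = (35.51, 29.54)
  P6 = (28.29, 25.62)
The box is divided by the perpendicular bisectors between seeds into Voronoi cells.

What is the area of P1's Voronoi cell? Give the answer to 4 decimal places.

1. box [0,40]×[0,71]: [(0, 0) (40, 0) (40, 71) (0, 71)]
2. ⊥bis P1·P0 via (16.61,20.63): [(0, 28.3915) (40, 9.7003) (40, 71) (0, 71)]  |A|=2078.1632
3. ⊥bis P1·P2 via (27.065,21.65): [(0, 28.3915) (21.8806, 18.1671) (40, 30.3398) (40, 71) (0, 71)]  |A|=1891.1763
4. ⊥bis P1·P3 via (18.61,38.545): [(0, 32.6657) (0, 28.3915) (21.8806, 18.1671) (40, 30.3398) (40, 45.3025)]  |A|=610.5414
5. ⊥bis P1·P4 via (15.1,27.87): [(11.5696, 36.3208) (18.492, 19.7506) (21.8806, 18.1671) (40, 30.3398) (40, 45.3025)]  |A|=462.5159
6. ⊥bis P1·P5 via (28.345,29.975): [(29.0658, 41.8482) (11.5696, 36.3208) (18.492, 19.7506) (21.8806, 18.1671) (27.8725, 22.1925)]  |A|=266.3875
7. ⊥bis P1·P6 via (24.735,28.015): [(28.5718, 33.7101) (29.0658, 41.8482) (11.5696, 36.3208) (18.492, 19.7506) (19.0056, 19.5106)]  |A|=206.451
8. canonical 5-gon: [(28.5718, 33.7101) (29.0658, 41.8482) (11.5696, 36.3208) (18.492, 19.7506) (19.0056, 19.5106)]
9. shoelace: 206.451

Area of P1's cell: 206.4510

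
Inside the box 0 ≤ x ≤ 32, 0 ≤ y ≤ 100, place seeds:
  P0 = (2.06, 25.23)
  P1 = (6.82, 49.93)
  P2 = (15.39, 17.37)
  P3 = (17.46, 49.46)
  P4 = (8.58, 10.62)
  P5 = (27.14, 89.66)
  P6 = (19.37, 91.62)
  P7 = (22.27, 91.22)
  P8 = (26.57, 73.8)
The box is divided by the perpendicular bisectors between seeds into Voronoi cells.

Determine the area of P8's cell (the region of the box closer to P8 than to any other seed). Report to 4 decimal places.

Area of P8's cell: 450.5664

1. box [0,32]×[0,100]: [(0, 0) (32, 0) (32, 100) (0, 100)]
2. ⊥bis P8·P0 via (14.315,49.515): [(0, 56.7388) (32, 40.5906) (32, 100) (0, 100)]  |A|=1642.7298
3. ⊥bis P8·P1 via (16.695,61.865): [(0, 75.6784) (32, 49.2017) (32, 100) (0, 100)]  |A|=1201.9187
4. ⊥bis P8·P2 via (20.98,45.585): [(0, 75.6784) (32, 49.2017) (32, 100) (0, 100)]  |A|=1201.9187
5. ⊥bis P8·P3 via (22.015,61.63): [(0, 75.6784) (12.8192, 65.0718) (32, 57.8928) (32, 100) (0, 100)]  |A|=1118.5673
6. ⊥bis P8·P4 via (17.575,42.21): [(0, 75.6784) (12.8192, 65.0718) (32, 57.8928) (32, 100) (0, 100)]  |A|=1118.5673
7. ⊥bis P8·P5 via (26.855,81.73): [(0, 82.6952) (0, 75.6784) (12.8192, 65.0718) (32, 57.8928) (32, 81.5451)]  |A|=546.4113
8. ⊥bis P8·P6 via (22.97,82.71): [(21.06, 81.9383) (1.8265, 74.1672) (12.8192, 65.0718) (32, 57.8928) (32, 81.5451)]  |A|=450.8949
9. ⊥bis P8·P7 via (24.42,82.51): [(21.9712, 81.9055) (19.4208, 81.276) (1.8265, 74.1672) (12.8192, 65.0718) (32, 57.8928) (32, 81.5451)]  |A|=450.5664
10. canonical 6-gon: [(21.9712, 81.9055) (19.4208, 81.276) (1.8265, 74.1672) (12.8192, 65.0718) (32, 57.8928) (32, 81.5451)]
11. shoelace: 450.5664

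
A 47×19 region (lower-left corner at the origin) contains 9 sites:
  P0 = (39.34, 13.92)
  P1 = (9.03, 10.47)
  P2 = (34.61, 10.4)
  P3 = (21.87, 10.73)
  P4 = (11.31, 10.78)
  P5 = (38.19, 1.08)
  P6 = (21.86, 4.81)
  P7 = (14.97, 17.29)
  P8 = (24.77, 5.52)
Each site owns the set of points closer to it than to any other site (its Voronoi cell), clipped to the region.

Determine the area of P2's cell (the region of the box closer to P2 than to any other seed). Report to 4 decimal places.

Area of P2's cell: 107.0689

1. box [0,47]×[0,19]: [(0, 0) (47, 0) (47, 19) (0, 19)]
2. ⊥bis P2·P0 via (36.975,12.16): [(0, 0) (46.0243, 0) (31.8848, 19) (0, 19)]  |A|=740.1362
3. ⊥bis P2·P1 via (21.82,10.435): [(21.7914, 0) (46.0243, 0) (31.8848, 19) (21.8434, 19)]  |A|=325.6048
4. ⊥bis P2·P3 via (28.24,10.565): [(27.9663, 0) (46.0243, 0) (31.8848, 19) (28.4585, 19)]  |A|=204.1003
5. ⊥bis P2·P4 via (22.96,10.59): [(27.9663, 0) (46.0243, 0) (31.8848, 19) (28.4585, 19)]  |A|=204.1003
6. ⊥bis P2·P5 via (36.4,5.74): [(28.0318, 2.5256) (40.5627, 7.339) (31.8848, 19) (28.4585, 19)]  |A|=122.1701
7. ⊥bis P2·P6 via (28.235,7.605): [(28.1673, 7.7594) (30.1117, 3.3245) (40.5627, 7.339) (31.8848, 19) (28.4585, 19)]  |A|=116.7813
8. ⊥bis P2·P7 via (24.79,13.845): [(28.1673, 7.7594) (30.1117, 3.3245) (40.5627, 7.339) (31.8848, 19) (28.4585, 19)]  |A|=116.7813
9. ⊥bis P2·P8 via (29.69,7.96): [(28.2478, 10.8679) (31.6885, 3.9302) (40.5627, 7.339) (31.8848, 19) (28.4585, 19)]  |A|=107.0689
10. canonical 5-gon: [(28.2478, 10.8679) (31.6885, 3.9302) (40.5627, 7.339) (31.8848, 19) (28.4585, 19)]
11. shoelace: 107.0689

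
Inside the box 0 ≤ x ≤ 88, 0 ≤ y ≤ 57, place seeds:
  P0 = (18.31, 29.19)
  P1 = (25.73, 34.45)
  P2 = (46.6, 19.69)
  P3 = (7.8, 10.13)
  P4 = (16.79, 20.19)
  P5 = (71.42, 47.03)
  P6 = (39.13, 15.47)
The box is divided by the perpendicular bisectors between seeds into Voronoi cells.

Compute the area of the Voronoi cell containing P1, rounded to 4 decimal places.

Area of P1's cell: 890.9358

1. box [0,88]×[0,57]: [(0, 0) (88, 0) (88, 57) (0, 57)]
2. ⊥bis P1·P0 via (22.02,31.82): [(44.577, 0) (88, 0) (88, 57) (4.17, 57)]  |A|=3626.7087
3. ⊥bis P1·P2 via (36.165,27.07): [(30.7824, 19.4593) (57.3326, 57) (4.17, 57)]  |A|=997.8793
4. ⊥bis P1·P3 via (16.765,22.29): [(30.7824, 19.4593) (57.3326, 57) (4.17, 57)]  |A|=997.8793
5. ⊥bis P1·P4 via (21.26,27.32): [(28.3698, 22.8627) (31.7089, 20.7693) (57.3326, 57) (4.17, 57)]  |A|=994.7225
6. ⊥bis P1·P5 via (48.575,40.74): [(28.3698, 22.8627) (31.7089, 20.7693) (47.8066, 43.5307) (44.0981, 57) (4.17, 57)]  |A|=905.5932
7. ⊥bis P1·P6 via (32.43,24.96): [(28.3698, 22.8627) (28.9469, 22.5009) (36.9093, 28.1224) (47.8066, 43.5307) (44.0981, 57) (4.17, 57)]  |A|=890.9358
8. canonical 6-gon: [(28.3698, 22.8627) (28.9469, 22.5009) (36.9093, 28.1224) (47.8066, 43.5307) (44.0981, 57) (4.17, 57)]
9. shoelace: 890.9358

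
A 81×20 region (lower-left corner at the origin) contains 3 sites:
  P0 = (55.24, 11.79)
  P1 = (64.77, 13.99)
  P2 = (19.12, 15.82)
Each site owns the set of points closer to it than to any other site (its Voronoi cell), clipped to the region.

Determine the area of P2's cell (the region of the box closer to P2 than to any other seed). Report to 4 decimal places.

1. box [0,81]×[0,20]: [(0, 0) (81, 0) (81, 20) (0, 20)]
2. ⊥bis P2·P0 via (37.18,13.805): [(0, 0) (35.6397, 0) (37.8712, 20) (0, 20)]  |A|=735.1093
3. ⊥bis P2·P1 via (41.945,14.905): [(0, 0) (35.6397, 0) (37.8712, 20) (0, 20)]  |A|=735.1093
4. canonical 4-gon: [(0, 0) (35.6397, 0) (37.8712, 20) (0, 20)]
5. shoelace: 735.1093

Area of P2's cell: 735.1093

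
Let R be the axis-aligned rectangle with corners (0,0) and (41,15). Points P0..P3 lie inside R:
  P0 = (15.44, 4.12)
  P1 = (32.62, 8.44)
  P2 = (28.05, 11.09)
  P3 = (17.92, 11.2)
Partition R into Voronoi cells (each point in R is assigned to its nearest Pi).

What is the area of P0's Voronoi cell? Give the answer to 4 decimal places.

1. box [0,41]×[0,15]: [(0, 0) (41, 0) (41, 15) (0, 15)]
2. ⊥bis P0·P1 via (24.03,6.28): [(0, 0) (25.6091, 0) (21.8373, 15) (0, 15)]  |A|=355.8484
3. ⊥bis P0·P2 via (21.745,7.605): [(0, 0) (25.6091, 0) (25.3259, 1.1266) (17.6575, 15) (0, 15)]  |A|=326.8544
4. ⊥bis P0·P3 via (16.68,7.66): [(0, 13.5027) (0, 0) (25.6091, 0) (25.3259, 1.1266) (22.9234, 5.473)]  |A|=225.5817
5. canonical 5-gon: [(0, 13.5027) (0, 0) (25.6091, 0) (25.3259, 1.1266) (22.9234, 5.473)]
6. shoelace: 225.5817

Area of P0's cell: 225.5817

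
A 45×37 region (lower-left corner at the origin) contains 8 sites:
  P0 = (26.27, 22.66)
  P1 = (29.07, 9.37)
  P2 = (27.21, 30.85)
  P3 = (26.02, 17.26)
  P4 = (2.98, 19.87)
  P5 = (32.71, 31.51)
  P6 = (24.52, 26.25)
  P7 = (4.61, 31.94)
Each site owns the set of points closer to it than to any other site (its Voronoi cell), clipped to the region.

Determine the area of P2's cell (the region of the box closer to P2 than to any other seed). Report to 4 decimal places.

1. box [0,45]×[0,37]: [(0, 0) (45, 0) (45, 37) (0, 37)]
2. ⊥bis P2·P0 via (26.74,26.755): [(0, 29.8241) (45, 24.6592) (45, 37) (0, 37)]  |A|=439.1261
3. ⊥bis P2·P1 via (28.14,20.11): [(0, 29.8241) (45, 24.6592) (45, 37) (0, 37)]  |A|=439.1261
4. ⊥bis P2·P3 via (26.615,24.055): [(0, 29.8241) (45, 24.6592) (45, 37) (0, 37)]  |A|=439.1261
5. ⊥bis P2·P4 via (15.095,25.36): [(13.7893, 28.2414) (45, 24.6592) (45, 37) (9.8202, 37)]  |A|=346.6448
6. ⊥bis P2·P5 via (29.96,31.18): [(13.7893, 28.2414) (30.5434, 26.3185) (29.2616, 37) (9.8202, 37)]  |A|=173.3868
7. ⊥bis P2·P6 via (25.865,28.55): [(29.4704, 26.4416) (30.5434, 26.3185) (29.2616, 37) (11.4152, 37)]  |A|=99.8662
8. ⊥bis P2·P7 via (15.91,31.395): [(16.0496, 34.2899) (29.4704, 26.4416) (30.5434, 26.3185) (29.2616, 37) (16.1803, 37)]  |A|=93.4091
9. canonical 5-gon: [(16.0496, 34.2899) (29.4704, 26.4416) (30.5434, 26.3185) (29.2616, 37) (16.1803, 37)]
10. shoelace: 93.4091

Area of P2's cell: 93.4091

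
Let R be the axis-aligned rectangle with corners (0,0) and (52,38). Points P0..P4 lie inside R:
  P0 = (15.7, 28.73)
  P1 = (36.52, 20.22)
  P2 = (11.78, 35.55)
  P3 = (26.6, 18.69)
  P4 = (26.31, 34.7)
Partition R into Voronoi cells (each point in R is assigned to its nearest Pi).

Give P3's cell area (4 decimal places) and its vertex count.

1. box [0,52]×[0,38]: [(0, 0) (52, 0) (52, 38) (0, 38)]
2. ⊥bis P3·P0 via (21.15,23.71): [(0, 0.7483) (0, 0) (52, 0) (52, 38) (34.3125, 38)]  |A|=1336.9007
3. ⊥bis P3·P1 via (31.56,19.455): [(29.5048, 32.7804) (0, 0.7483) (0, 0) (34.5606, 0)]  |A|=577.4957
4. ⊥bis P3·P2 via (19.19,27.12): [(29.5048, 32.7804) (0, 0.7483) (0, 0) (34.5606, 0)]  |A|=577.4957
5. ⊥bis P3·P4 via (26.455,26.695): [(30.4322, 26.767) (23.8561, 26.6479) (0, 0.7483) (0, 0) (34.5606, 0)]  |A|=557.6681
6. canonical 5-gon: [(30.4322, 26.767) (23.8561, 26.6479) (0, 0.7483) (0, 0) (34.5606, 0)]
7. shoelace: 557.6681

Area of P3's cell: 557.6681 (5 vertices)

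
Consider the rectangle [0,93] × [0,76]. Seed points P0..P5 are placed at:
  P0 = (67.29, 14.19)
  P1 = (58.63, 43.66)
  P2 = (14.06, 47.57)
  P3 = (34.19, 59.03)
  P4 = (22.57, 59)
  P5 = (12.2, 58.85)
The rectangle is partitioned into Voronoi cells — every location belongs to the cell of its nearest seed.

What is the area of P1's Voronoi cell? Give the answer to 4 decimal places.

1. box [0,93]×[0,76]: [(0, 0) (93, 0) (93, 76) (0, 76)]
2. ⊥bis P1·P0 via (62.96,28.925): [(0, 10.4237) (93, 37.7525) (93, 76) (0, 76)]  |A|=4827.8072
3. ⊥bis P1·P2 via (36.345,45.615): [(34.1378, 20.4554) (93, 37.7525) (93, 76) (39.0106, 76)]  |A|=2625.0767
4. ⊥bis P1·P3 via (46.41,51.345): [(35.2975, 33.6749) (34.1378, 20.4554) (93, 37.7525) (93, 76) (61.9152, 76)]  |A|=2140.3571
5. ⊥bis P1·P4 via (40.6,51.33): [(35.2975, 33.6749) (34.1378, 20.4554) (93, 37.7525) (93, 76) (61.9152, 76)]  |A|=2140.3571
6. ⊥bis P1·P5 via (35.415,51.255): [(35.2975, 33.6749) (34.1378, 20.4554) (93, 37.7525) (93, 76) (61.9152, 76)]  |A|=2140.3571
7. canonical 5-gon: [(35.2975, 33.6749) (34.1378, 20.4554) (93, 37.7525) (93, 76) (61.9152, 76)]
8. shoelace: 2140.3571

Area of P1's cell: 2140.3571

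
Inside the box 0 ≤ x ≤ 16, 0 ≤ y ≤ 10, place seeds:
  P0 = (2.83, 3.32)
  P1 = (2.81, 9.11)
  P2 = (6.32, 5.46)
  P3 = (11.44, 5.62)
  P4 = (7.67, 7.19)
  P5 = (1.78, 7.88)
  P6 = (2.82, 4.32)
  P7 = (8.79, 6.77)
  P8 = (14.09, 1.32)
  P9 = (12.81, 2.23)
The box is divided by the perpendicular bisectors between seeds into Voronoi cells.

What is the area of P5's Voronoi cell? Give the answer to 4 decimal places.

1. box [0,16]×[0,10]: [(0, 0) (16, 0) (16, 10) (0, 10)]
2. ⊥bis P5·P0 via (2.305,5.6): [(0, 5.0692) (16, 8.7535) (16, 10) (0, 10)]  |A|=49.4184
3. ⊥bis P5·P1 via (2.295,8.495): [(0, 5.0692) (5.0087, 6.2226) (0.4978, 10) (0, 10)]  |A|=13.2885
4. ⊥bis P5·P2 via (4.05,6.67): [(0, 5.0692) (3.644, 5.9083) (4.181, 6.9157) (0.4978, 10) (0, 10)]  |A|=12.6854
5. ⊥bis P5·P3 via (6.61,6.75): [(0, 5.0692) (3.644, 5.9083) (4.181, 6.9157) (0.4978, 10) (0, 10)]  |A|=12.6854
6. ⊥bis P5·P4 via (4.725,7.535): [(0, 5.0692) (3.644, 5.9083) (4.181, 6.9157) (0.4978, 10) (0, 10)]  |A|=12.6854
7. ⊥bis P5·P6 via (2.3,6.1): [(0, 5.4281) (4.0129, 6.6004) (4.181, 6.9157) (0.4978, 10) (0, 10)]  |A|=10.8592
8. ⊥bis P5·P7 via (5.285,7.325): [(0, 5.4281) (4.0129, 6.6004) (4.181, 6.9157) (0.4978, 10) (0, 10)]  |A|=10.8592
9. ⊥bis P5·P8 via (7.935,4.6): [(0, 5.4281) (4.0129, 6.6004) (4.181, 6.9157) (0.4978, 10) (0, 10)]  |A|=10.8592
10. ⊥bis P5·P9 via (7.295,5.055): [(0, 5.4281) (4.0129, 6.6004) (4.181, 6.9157) (0.4978, 10) (0, 10)]  |A|=10.8592
11. canonical 5-gon: [(0, 5.4281) (4.0129, 6.6004) (4.181, 6.9157) (0.4978, 10) (0, 10)]
12. shoelace: 10.8592

Area of P5's cell: 10.8592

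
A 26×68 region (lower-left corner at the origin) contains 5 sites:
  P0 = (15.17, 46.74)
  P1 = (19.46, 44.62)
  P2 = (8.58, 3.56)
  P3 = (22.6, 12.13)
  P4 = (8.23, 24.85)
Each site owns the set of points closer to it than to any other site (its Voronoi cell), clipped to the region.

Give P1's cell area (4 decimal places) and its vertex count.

1. box [0,26]×[0,68]: [(0, 0) (26, 0) (26, 68) (0, 68)]
2. ⊥bis P1·P0 via (17.315,45.68): [(0, 10.6416) (0, 0) (26, 0) (26, 63.2548)]  |A|=960.654
3. ⊥bis P1·P2 via (14.02,24.09): [(7.4996, 25.8178) (26, 20.9156) (26, 63.2548)]  |A|=391.6462
4. ⊥bis P1·P3 via (21.03,28.375): [(8.1481, 27.13) (26, 28.8553) (26, 63.2548)]  |A|=307.048
5. ⊥bis P1·P4 via (13.845,34.735): [(12.3312, 35.5949) (24.4583, 28.7063) (26, 28.8553) (26, 63.2548)]  |A|=241.3135
6. canonical 4-gon: [(12.3312, 35.5949) (24.4583, 28.7063) (26, 28.8553) (26, 63.2548)]
7. shoelace: 241.3135

Area of P1's cell: 241.3135 (4 vertices)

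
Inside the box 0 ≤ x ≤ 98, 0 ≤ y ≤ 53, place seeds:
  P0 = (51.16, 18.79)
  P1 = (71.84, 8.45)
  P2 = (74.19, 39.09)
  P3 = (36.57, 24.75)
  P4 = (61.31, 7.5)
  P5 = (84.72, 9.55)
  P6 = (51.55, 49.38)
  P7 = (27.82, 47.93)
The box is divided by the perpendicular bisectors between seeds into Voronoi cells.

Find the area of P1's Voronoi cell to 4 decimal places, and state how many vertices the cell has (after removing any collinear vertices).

1. box [0,98]×[0,53]: [(0, 0) (98, 0) (98, 53) (0, 53)]
2. ⊥bis P1·P0 via (61.5,13.62): [(54.69, 0) (98, 0) (98, 53) (81.19, 53)]  |A|=1593.18
3. ⊥bis P1·P2 via (73.015,23.77): [(66.8128, 24.2457) (54.69, 0) (98, 0) (98, 21.8537)]  |A|=865.8181
4. ⊥bis P1·P3 via (54.205,16.6): [(66.8128, 24.2457) (54.69, 0) (98, 0) (98, 21.8537)]  |A|=865.8181
5. ⊥bis P1·P4 via (66.575,7.975): [(66.8128, 24.2457) (65.3678, 21.3556) (67.2945, 0) (98, 0) (98, 21.8537)]  |A|=731.2296
6. ⊥bis P1·P5 via (78.28,9): [(77.045, 23.4609) (66.8128, 24.2457) (65.3678, 21.3556) (67.2945, 0) (79.0486, 0)]  |A|=279.9489
7. ⊥bis P1·P6 via (61.695,28.915): [(77.045, 23.4609) (66.8128, 24.2457) (65.3678, 21.3556) (67.2945, 0) (79.0486, 0)]  |A|=279.9489
8. ⊥bis P1·P7 via (49.83,28.19): [(77.045, 23.4609) (66.8128, 24.2457) (65.3678, 21.3556) (67.2945, 0) (79.0486, 0)]  |A|=279.9489
9. canonical 5-gon: [(77.045, 23.4609) (66.8128, 24.2457) (65.3678, 21.3556) (67.2945, 0) (79.0486, 0)]
10. shoelace: 279.9489

Area of P1's cell: 279.9489 (5 vertices)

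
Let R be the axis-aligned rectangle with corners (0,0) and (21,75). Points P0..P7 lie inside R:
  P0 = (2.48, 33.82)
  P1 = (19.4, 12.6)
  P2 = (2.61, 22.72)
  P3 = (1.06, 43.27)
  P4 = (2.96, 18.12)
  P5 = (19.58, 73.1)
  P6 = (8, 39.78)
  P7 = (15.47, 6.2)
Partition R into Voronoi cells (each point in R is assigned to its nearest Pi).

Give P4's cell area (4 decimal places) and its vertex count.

Area of P4's cell: 142.5259 (4 vertices)

1. box [0,21]×[0,75]: [(0, 0) (21, 0) (21, 75) (0, 75)]
2. ⊥bis P4·P0 via (2.72,25.97): [(0, 25.8868) (0, 0) (21, 0) (21, 26.5289)]  |A|=550.3651
3. ⊥bis P4·P1 via (11.18,15.36): [(14.8672, 26.3414) (0, 25.8868) (0, 0) (6.0226, 0)]  |A|=271.7543
4. ⊥bis P4·P2 via (2.785,20.42): [(13.1436, 21.2082) (0, 20.2081) (0, 0) (6.0226, 0)]  |A|=196.6681
5. ⊥bis P4·P3 via (2.01,30.695): [(13.1436, 21.2082) (0, 20.2081) (0, 0) (6.0226, 0)]  |A|=196.6681
6. ⊥bis P4·P5 via (11.27,45.61): [(13.1436, 21.2082) (0, 20.2081) (0, 0) (6.0226, 0)]  |A|=196.6681
7. ⊥bis P4·P6 via (5.48,28.95): [(13.1436, 21.2082) (0, 20.2081) (0, 0) (6.0226, 0)]  |A|=196.6681
8. ⊥bis P4·P7 via (9.215,12.16): [(10.5901, 13.6032) (13.1436, 21.2082) (0, 20.2081) (0, 2.4889)]  |A|=142.5259
9. canonical 4-gon: [(10.5901, 13.6032) (13.1436, 21.2082) (0, 20.2081) (0, 2.4889)]
10. shoelace: 142.5259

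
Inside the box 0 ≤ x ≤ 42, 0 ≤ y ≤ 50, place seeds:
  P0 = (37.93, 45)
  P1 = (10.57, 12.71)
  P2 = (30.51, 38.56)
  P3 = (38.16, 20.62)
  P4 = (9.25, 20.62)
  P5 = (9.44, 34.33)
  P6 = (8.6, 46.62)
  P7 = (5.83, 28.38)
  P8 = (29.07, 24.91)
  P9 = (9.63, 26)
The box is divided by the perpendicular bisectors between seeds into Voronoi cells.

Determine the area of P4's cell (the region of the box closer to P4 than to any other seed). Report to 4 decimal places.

Area of P4's cell: 122.6853

1. box [0,42]×[0,50]: [(0, 0) (42, 0) (42, 50) (0, 50)]
2. ⊥bis P4·P0 via (23.59,32.81): [(0, 0) (42, 0) (42, 11.153) (8.9773, 50) (0, 50)]  |A|=1458.5828
3. ⊥bis P4·P1 via (9.91,16.665): [(0, 15.0112) (33.9098, 20.67) (8.9773, 50) (0, 50)]  |A|=724.8832
4. ⊥bis P4·P2 via (19.88,29.59): [(0, 15.0112) (28.2097, 19.7188) (2.6573, 50) (0, 50)]  |A|=533.7435
5. ⊥bis P4·P3 via (23.705,20.62): [(0, 15.0112) (23.705, 18.9671) (23.705, 25.0571) (2.6573, 50) (0, 50)]  |A|=520.0266
6. ⊥bis P4·P5 via (9.345,27.475): [(0, 27.6045) (0, 15.0112) (23.705, 18.9671) (23.705, 25.0571) (21.8105, 27.3022)]  |A|=245.6413
7. ⊥bis P4·P6 via (8.925,33.62): [(0, 27.6045) (0, 15.0112) (23.705, 18.9671) (23.705, 25.0571) (21.8105, 27.3022)]  |A|=245.6413
8. ⊥bis P4·P7 via (7.54,24.5): [(14.1395, 27.4086) (0, 21.177) (0, 15.0112) (23.705, 18.9671) (23.705, 25.0571) (21.8105, 27.3022)]  |A|=200.2
9. ⊥bis P4·P8 via (19.16,22.765): [(18.167, 27.3527) (14.1395, 27.4086) (0, 21.177) (0, 15.0112) (20.1118, 18.3675)]  |A|=162.5686
10. ⊥bis P4·P9 via (9.44,23.31): [(19.1911, 22.6213) (5.4753, 23.59) (0, 21.177) (0, 15.0112) (20.1118, 18.3675)]  |A|=122.6853
11. canonical 5-gon: [(19.1911, 22.6213) (5.4753, 23.59) (0, 21.177) (0, 15.0112) (20.1118, 18.3675)]
12. shoelace: 122.6853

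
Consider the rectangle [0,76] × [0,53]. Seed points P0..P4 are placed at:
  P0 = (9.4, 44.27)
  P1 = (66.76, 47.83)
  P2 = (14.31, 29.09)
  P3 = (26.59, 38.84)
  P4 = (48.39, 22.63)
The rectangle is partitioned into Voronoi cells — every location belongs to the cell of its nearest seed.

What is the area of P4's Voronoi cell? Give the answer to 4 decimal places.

1. box [0,76]×[0,53]: [(0, 0) (76, 0) (76, 53) (0, 53)]
2. ⊥bis P4·P0 via (28.895,33.45): [(10.3298, 0) (76, 0) (76, 53) (39.7455, 53)]  |A|=2701.0044
3. ⊥bis P4·P1 via (57.575,35.23): [(37.8596, 49.6019) (10.3298, 0) (76, 0) (76, 21.7988)]  |A|=2044.3923
4. ⊥bis P4·P2 via (31.35,25.86): [(37.8596, 49.6019) (34.8083, 44.1043) (26.4481, 0) (76, 0) (76, 21.7988)]  |A|=1688.948
5. ⊥bis P4·P3 via (37.49,30.735): [(46.7176, 43.1447) (30.4895, 21.3204) (26.4481, 0) (76, 0) (76, 21.7988)]  |A|=1517.0051
6. canonical 5-gon: [(46.7176, 43.1447) (30.4895, 21.3204) (26.4481, 0) (76, 0) (76, 21.7988)]
7. shoelace: 1517.0051

Area of P4's cell: 1517.0051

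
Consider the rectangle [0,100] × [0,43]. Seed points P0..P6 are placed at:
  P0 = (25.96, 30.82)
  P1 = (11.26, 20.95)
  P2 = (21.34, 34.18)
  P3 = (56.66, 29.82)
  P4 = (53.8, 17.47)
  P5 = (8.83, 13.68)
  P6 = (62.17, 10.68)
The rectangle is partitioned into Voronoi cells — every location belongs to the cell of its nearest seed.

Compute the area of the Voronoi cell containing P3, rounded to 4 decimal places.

Area of P3's cell: 1008.1439

1. box [0,100]×[0,43]: [(0, 0) (100, 0) (100, 43) (0, 43)]
2. ⊥bis P3·P0 via (41.31,30.32): [(40.3224, 0) (100, 0) (100, 43) (41.723, 43)]  |A|=2536.0237
3. ⊥bis P3·P1 via (33.96,25.385): [(40.3224, 0) (100, 0) (100, 43) (41.723, 43)]  |A|=2536.0237
4. ⊥bis P3·P2 via (39,32): [(40.3224, 0) (100, 0) (100, 43) (41.723, 43)]  |A|=2536.0237
5. ⊥bis P3·P4 via (55.23,23.645): [(41.1984, 26.8944) (100, 13.2772) (100, 43) (41.723, 43)]  |A|=1343.1658
6. ⊥bis P3·P5 via (32.745,21.75): [(41.1984, 26.8944) (100, 13.2772) (100, 43) (41.723, 43)]  |A|=1343.1658
7. ⊥bis P3·P6 via (59.415,20.25): [(41.1984, 26.8944) (64.085, 21.5944) (100, 31.9336) (100, 43) (41.723, 43)]  |A|=1008.1439
8. canonical 5-gon: [(41.1984, 26.8944) (64.085, 21.5944) (100, 31.9336) (100, 43) (41.723, 43)]
9. shoelace: 1008.1439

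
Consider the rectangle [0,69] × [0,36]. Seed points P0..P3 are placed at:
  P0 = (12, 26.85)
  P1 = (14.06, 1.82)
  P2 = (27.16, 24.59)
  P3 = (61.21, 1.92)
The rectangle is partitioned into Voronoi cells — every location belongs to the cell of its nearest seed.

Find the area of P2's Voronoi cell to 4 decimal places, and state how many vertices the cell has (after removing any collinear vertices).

1. box [0,69]×[0,36]: [(0, 0) (69, 0) (69, 36) (0, 36)]
2. ⊥bis P2·P0 via (19.58,25.72): [(15.7458, 0) (69, 0) (69, 36) (21.1125, 36)]  |A|=1820.5513
3. ⊥bis P2·P1 via (20.61,13.205): [(17.943, 14.7393) (43.5625, 0) (69, 0) (69, 36) (21.1125, 36)]  |A|=1615.5509
4. ⊥bis P2·P3 via (44.185,13.255): [(17.943, 14.7393) (37.6317, 3.4121) (59.3283, 36) (21.1125, 36)]  |A|=849.9342
5. canonical 4-gon: [(17.943, 14.7393) (37.6317, 3.4121) (59.3283, 36) (21.1125, 36)]
6. shoelace: 849.9342

Area of P2's cell: 849.9342 (4 vertices)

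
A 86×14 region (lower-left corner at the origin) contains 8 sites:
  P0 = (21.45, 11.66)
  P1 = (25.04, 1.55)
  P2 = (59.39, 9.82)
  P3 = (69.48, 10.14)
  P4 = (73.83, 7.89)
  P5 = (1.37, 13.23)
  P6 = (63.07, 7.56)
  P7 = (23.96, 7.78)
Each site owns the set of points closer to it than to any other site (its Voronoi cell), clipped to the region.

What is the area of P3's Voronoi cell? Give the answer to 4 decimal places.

1. box [0,86]×[0,14]: [(0, 0) (86, 0) (86, 14) (0, 14)]
2. ⊥bis P3·P0 via (45.465,10.9): [(45.12, 0) (86, 0) (86, 14) (45.5631, 14)]  |A|=569.2179
3. ⊥bis P3·P1 via (47.26,5.845): [(48.3898, 0) (86, 0) (86, 14) (45.6837, 14)]  |A|=545.4856
4. ⊥bis P3·P2 via (64.435,9.98): [(64.7515, 0) (86, 0) (86, 14) (64.3075, 14)]  |A|=300.5869
5. ⊥bis P3·P4 via (71.655,9.015): [(64.7515, 0) (66.9921, 0) (74.2334, 14) (64.3075, 14)]  |A|=85.1655
6. ⊥bis P3·P5 via (35.425,11.685): [(64.7515, 0) (66.9921, 0) (74.2334, 14) (64.3075, 14)]  |A|=85.1655
7. ⊥bis P3·P6 via (66.275,8.85): [(64.3165, 13.7158) (68.5921, 3.0933) (74.2334, 14) (64.3075, 14)]  |A|=54.6893
8. ⊥bis P3·P7 via (46.72,8.96): [(64.3165, 13.7158) (68.5921, 3.0933) (74.2334, 14) (64.3075, 14)]  |A|=54.6893
9. canonical 4-gon: [(64.3165, 13.7158) (68.5921, 3.0933) (74.2334, 14) (64.3075, 14)]
10. shoelace: 54.6893

Area of P3's cell: 54.6893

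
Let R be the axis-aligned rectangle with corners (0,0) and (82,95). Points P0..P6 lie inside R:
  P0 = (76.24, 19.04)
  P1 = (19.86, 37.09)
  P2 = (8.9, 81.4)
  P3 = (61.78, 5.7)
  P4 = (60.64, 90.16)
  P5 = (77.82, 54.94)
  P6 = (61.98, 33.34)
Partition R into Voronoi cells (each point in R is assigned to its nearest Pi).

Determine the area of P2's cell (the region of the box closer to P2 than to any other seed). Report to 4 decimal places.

1. box [0,82]×[0,95]: [(0, 0) (82, 0) (82, 95) (0, 95)]
2. ⊥bis P2·P0 via (42.57,50.22): [(0, 4.2504) (82, 92.7988) (82, 95) (0, 95)]  |A|=3810.981
3. ⊥bis P2·P1 via (14.38,59.245): [(0, 55.6881) (61.7863, 70.9709) (82, 92.7988) (82, 95) (0, 95)]  |A|=2221.9085
4. ⊥bis P2·P3 via (35.34,43.55): [(0, 55.6881) (61.7863, 70.9709) (82, 92.7988) (82, 95) (0, 95)]  |A|=2221.9085
5. ⊥bis P2·P4 via (34.77,85.78): [(0, 55.6881) (38.2624, 65.1523) (33.209, 95) (0, 95)]  |A|=1247.6902
6. ⊥bis P2·P5 via (43.36,68.17): [(0, 55.6881) (38.2624, 65.1523) (33.209, 95) (0, 95)]  |A|=1247.6902
7. ⊥bis P2·P6 via (35.44,57.37): [(0, 55.6881) (38.2624, 65.1523) (33.209, 95) (0, 95)]  |A|=1247.6902
8. canonical 4-gon: [(0, 55.6881) (38.2624, 65.1523) (33.209, 95) (0, 95)]
9. shoelace: 1247.6902

Area of P2's cell: 1247.6902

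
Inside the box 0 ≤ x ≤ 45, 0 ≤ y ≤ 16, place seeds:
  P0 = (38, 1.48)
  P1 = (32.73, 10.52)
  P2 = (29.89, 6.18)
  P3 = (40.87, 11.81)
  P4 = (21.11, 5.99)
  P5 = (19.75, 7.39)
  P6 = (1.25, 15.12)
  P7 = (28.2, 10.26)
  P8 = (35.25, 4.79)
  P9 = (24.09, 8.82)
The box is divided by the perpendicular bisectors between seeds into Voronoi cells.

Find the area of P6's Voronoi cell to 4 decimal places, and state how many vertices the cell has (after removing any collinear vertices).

Area of P6's cell: 146.2390 (4 vertices)

1. box [0,45]×[0,16]: [(0, 0) (45, 0) (45, 16) (0, 16)]
2. ⊥bis P6·P0 via (19.625,8.3): [(0, 0) (16.5444, 0) (22.4829, 16) (0, 16)]  |A|=312.2184
3. ⊥bis P6·P1 via (16.99,12.82): [(0, 0) (15.1167, 0) (17.4547, 16) (0, 16)]  |A|=260.5709
4. ⊥bis P6·P2 via (15.57,10.65): [(0, 0) (12.2456, 0) (17.24, 16) (0, 16)]  |A|=235.8848
5. ⊥bis P6·P3 via (21.06,13.465): [(0, 0) (12.2456, 0) (17.24, 16) (0, 16)]  |A|=235.8848
6. ⊥bis P6·P4 via (11.18,10.555): [(0, 0) (6.3277, 0) (13.6832, 16) (0, 16)]  |A|=160.0867
7. ⊥bis P6·P5 via (10.5,11.255): [(0, 0) (5.7972, 0) (12.4826, 16) (0, 16)]  |A|=146.239
8. ⊥bis P6·P7 via (14.725,12.69): [(0, 0) (5.7972, 0) (12.4826, 16) (0, 16)]  |A|=146.239
9. ⊥bis P6·P8 via (18.25,9.955): [(0, 0) (5.7972, 0) (12.4826, 16) (0, 16)]  |A|=146.239
10. ⊥bis P6·P9 via (12.67,11.97): [(0, 0) (5.7972, 0) (12.4826, 16) (0, 16)]  |A|=146.239
11. canonical 4-gon: [(0, 0) (5.7972, 0) (12.4826, 16) (0, 16)]
12. shoelace: 146.239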